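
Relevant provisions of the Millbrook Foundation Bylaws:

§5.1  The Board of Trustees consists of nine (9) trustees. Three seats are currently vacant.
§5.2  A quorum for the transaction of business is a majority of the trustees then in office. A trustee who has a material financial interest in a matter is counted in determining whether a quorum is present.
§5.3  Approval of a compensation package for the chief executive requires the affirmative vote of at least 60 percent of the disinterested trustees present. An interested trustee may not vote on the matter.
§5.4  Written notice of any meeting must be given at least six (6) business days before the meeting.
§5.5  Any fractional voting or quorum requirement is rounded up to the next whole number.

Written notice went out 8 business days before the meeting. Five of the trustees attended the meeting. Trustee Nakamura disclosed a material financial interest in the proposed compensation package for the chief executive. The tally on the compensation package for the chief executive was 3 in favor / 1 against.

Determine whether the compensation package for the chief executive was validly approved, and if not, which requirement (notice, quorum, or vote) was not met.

Valid — all requirements satisfied.

Notice: 8 business days given; 6 required (8 ≥ 6). Satisfied.
Quorum: 5 present (interested trustees count toward quorum); quorum is 4. Satisfied.
Vote: the compensation package for the chief executive requires three-fifths of the disinterested trustees present (5 − 1 = 4). 3/5 of 4 = 2.40, rounded up to 3, so 3 affirmative votes are needed; 3 voted in favor. Satisfied.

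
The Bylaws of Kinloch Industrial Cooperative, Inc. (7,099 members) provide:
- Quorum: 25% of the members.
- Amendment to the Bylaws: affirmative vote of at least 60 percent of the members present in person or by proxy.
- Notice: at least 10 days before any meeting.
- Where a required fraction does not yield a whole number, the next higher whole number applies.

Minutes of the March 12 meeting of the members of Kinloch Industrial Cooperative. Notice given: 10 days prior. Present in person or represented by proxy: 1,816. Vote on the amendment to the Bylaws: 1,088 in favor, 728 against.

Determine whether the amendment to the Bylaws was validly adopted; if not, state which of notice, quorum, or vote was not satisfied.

Notice: 10 days given; 10 required. Satisfied.
Quorum: 25% of 7,099 = 1,774.75, rounded up to 1,775; 1,816 present. Satisfied.
Vote: requires three-fifths of those present (1,816); 3/5 of 1816 = 1089.60, rounded up to 1090, so 1,090 needed; 1,088 in favor. Not satisfied.

Invalid — vote requirement not satisfied.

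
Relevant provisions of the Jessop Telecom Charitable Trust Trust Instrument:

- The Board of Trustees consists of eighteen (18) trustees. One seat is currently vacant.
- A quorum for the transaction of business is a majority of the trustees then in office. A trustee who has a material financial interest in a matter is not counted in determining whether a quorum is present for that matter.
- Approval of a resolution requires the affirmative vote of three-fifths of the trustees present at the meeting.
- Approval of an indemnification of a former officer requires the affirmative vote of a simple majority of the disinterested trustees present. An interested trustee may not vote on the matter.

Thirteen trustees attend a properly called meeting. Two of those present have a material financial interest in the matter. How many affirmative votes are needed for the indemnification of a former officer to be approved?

The indemnification of a former officer requires a majority of the disinterested trustees present (13 − 2 = 11).
A majority of 11 is 6.

6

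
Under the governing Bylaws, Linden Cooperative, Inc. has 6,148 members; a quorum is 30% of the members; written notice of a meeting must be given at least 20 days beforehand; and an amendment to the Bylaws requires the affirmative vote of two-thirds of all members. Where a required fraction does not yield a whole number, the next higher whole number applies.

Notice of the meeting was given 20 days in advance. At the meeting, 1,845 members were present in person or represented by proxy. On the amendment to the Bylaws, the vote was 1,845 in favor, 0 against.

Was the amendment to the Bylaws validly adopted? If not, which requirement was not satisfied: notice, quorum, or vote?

Notice: 20 days given; 20 required. Satisfied.
Quorum: 30% of 6,148 = 1,844.40, rounded up to 1,845; 1,845 present. Satisfied.
Vote: requires two-thirds of all members (6,148); 2/3 of 6148 = 4098.67, rounded up to 4099, so 4,099 needed; 1,845 in favor. Not satisfied.

Invalid — vote requirement not satisfied.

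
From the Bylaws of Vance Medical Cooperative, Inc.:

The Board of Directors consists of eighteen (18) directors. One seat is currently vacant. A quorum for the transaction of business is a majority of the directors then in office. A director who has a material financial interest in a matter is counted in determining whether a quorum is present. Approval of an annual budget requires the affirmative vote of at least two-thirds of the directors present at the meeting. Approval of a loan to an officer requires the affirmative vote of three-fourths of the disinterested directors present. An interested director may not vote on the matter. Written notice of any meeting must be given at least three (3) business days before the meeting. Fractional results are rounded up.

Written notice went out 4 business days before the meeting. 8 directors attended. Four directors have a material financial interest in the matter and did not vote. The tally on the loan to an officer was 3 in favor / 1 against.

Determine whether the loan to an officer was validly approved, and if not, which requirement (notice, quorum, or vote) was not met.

Invalid — quorum requirement not satisfied.

Notice: 4 business days given; 3 required (4 ≥ 3). Satisfied.
Quorum: 8 present (interested directors count toward quorum); quorum is 9. Not satisfied.
Vote: the loan to an officer requires three-fourths of the disinterested directors present (8 − 4 = 4). 3/4 of 4 = 3, so 3 affirmative votes are needed; 3 voted in favor. Satisfied. (Moot — without a quorum no business can be validly transacted.)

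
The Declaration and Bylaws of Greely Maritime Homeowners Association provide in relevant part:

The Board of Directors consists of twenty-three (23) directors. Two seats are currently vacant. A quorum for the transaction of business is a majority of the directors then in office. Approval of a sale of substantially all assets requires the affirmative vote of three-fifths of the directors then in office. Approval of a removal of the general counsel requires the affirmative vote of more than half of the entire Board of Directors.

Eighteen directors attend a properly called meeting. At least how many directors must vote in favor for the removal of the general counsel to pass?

The removal of the general counsel requires a majority of the entire Board of Directors (23).
A majority of 23 is 12.

12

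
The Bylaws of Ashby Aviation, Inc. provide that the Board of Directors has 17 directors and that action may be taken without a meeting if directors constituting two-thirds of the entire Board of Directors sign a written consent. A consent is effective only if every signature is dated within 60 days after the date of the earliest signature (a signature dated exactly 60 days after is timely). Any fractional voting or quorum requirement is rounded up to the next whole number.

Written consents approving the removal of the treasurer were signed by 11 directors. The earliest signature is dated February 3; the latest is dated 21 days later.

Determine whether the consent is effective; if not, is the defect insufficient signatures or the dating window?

Not effective — insufficient signatures.

Signatures required: two-thirds of 17 — 2/3 of 17 = 11.33, rounded up to 12, so 12 needed; 11 signed. Insufficient.
Dating window: the latest signature is 21 days after the earliest; the limit is 60 days. Within the window.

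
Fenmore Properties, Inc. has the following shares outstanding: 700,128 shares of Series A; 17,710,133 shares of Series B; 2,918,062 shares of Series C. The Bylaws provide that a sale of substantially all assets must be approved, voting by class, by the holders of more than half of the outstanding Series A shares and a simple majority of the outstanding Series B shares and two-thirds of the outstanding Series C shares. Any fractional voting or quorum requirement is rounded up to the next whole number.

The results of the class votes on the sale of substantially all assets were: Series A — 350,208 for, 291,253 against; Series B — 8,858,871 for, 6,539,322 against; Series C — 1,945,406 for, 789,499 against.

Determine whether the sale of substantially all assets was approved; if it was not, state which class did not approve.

Series A: a majority of 700128 is 350065; 350,065 required, 350,208 in favor — approved.
Series B: a majority of 17710133 is 8855067; 8,855,067 required, 8,858,871 in favor — approved.
Series C: 2/3 of 2918062 = 1945374.67, rounded up to 1945375; 1,945,375 required, 1,945,406 in favor — approved.

Approved — every class gave the required vote.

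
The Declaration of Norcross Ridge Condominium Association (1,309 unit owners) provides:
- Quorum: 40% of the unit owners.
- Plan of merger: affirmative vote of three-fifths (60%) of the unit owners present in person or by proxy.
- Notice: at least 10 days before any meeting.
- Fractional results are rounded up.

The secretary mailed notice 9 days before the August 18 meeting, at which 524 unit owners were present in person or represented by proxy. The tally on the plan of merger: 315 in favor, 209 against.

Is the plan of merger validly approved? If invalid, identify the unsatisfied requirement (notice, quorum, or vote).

Notice: 9 days given; 10 required. Not satisfied.
Quorum: 40% of 1,309 = 523.60, rounded up to 524; 524 present. Satisfied.
Vote: requires three-fifths of those present (524); 3/5 of 524 = 314.40, rounded up to 315, so 315 needed; 315 in favor. Satisfied.

Invalid — notice requirement not satisfied.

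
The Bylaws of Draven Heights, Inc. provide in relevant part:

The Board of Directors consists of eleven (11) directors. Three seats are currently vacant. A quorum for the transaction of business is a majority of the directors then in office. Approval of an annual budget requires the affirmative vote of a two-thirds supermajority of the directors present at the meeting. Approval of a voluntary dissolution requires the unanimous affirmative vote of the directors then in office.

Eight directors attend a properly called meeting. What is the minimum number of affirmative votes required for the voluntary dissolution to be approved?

The voluntary dissolution requires the unanimous vote of the directors then in office (8).
Unanimous means all 8.

8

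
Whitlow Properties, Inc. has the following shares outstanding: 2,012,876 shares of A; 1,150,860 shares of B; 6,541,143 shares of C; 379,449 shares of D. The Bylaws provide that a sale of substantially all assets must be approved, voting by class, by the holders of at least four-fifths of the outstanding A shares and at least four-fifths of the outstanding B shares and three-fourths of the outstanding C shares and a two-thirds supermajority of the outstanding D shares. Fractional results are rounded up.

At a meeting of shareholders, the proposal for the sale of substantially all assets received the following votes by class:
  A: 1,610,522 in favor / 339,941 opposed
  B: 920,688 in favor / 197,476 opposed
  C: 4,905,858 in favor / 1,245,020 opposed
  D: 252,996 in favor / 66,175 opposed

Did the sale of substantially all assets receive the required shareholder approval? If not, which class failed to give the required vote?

Approved — every class gave the required vote.

A: 4/5 of 2012876 = 1610300.80, rounded up to 1610301; 1,610,301 required, 1,610,522 in favor — approved.
B: 4/5 of 1150860 = 920688; 920,688 required, 920,688 in favor — approved.
C: 3/4 of 6541143 = 4905857.25, rounded up to 4905858; 4,905,858 required, 4,905,858 in favor — approved.
D: 2/3 of 379449 = 252966; 252,966 required, 252,996 in favor — approved.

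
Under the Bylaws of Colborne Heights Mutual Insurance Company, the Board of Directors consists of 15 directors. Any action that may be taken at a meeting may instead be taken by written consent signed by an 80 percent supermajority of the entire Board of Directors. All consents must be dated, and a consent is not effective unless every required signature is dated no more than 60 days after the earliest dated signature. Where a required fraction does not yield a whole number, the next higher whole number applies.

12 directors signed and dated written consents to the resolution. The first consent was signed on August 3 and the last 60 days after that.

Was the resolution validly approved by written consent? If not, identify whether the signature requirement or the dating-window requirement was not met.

Effective — both the signature and dating-window requirements are satisfied.

Signatures required: an 80 percent supermajority of 15 — 4/5 of 15 = 12, so 12 needed; 12 signed. Sufficient.
Dating window: the latest signature is 60 days after the earliest; the limit is 60 days. Within the window.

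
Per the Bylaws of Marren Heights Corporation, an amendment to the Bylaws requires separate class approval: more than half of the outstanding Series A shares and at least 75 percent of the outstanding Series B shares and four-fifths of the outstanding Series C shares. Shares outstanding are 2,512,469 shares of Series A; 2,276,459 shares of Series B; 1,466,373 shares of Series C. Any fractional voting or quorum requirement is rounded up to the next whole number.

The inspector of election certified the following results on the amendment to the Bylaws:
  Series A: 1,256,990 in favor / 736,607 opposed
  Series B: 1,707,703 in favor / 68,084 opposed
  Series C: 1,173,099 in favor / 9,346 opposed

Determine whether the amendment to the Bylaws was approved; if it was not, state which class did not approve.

Approved — every class gave the required vote.

Series A: a majority of 2512469 is 1256235; 1,256,235 required, 1,256,990 in favor — approved.
Series B: 3/4 of 2276459 = 1707344.25, rounded up to 1707345; 1,707,345 required, 1,707,703 in favor — approved.
Series C: 4/5 of 1466373 = 1173098.40, rounded up to 1173099; 1,173,099 required, 1,173,099 in favor — approved.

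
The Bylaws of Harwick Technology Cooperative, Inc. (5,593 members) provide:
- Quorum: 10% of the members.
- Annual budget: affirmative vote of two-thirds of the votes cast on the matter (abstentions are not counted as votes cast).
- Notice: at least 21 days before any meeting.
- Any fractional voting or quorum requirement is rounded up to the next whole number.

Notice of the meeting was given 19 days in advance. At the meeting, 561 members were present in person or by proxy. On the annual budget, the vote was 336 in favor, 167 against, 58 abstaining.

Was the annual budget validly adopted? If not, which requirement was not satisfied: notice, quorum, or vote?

Invalid — notice requirement not satisfied.

Notice: 19 days given; 21 required. Not satisfied.
Quorum: 10% of 5,593 = 559.30, rounded up to 560; 561 present. Satisfied.
Vote: requires two-thirds of the votes cast (561 − 58 abstaining = 503); 2/3 of 503 = 335.33, rounded up to 336, so 336 needed; 336 in favor. Satisfied.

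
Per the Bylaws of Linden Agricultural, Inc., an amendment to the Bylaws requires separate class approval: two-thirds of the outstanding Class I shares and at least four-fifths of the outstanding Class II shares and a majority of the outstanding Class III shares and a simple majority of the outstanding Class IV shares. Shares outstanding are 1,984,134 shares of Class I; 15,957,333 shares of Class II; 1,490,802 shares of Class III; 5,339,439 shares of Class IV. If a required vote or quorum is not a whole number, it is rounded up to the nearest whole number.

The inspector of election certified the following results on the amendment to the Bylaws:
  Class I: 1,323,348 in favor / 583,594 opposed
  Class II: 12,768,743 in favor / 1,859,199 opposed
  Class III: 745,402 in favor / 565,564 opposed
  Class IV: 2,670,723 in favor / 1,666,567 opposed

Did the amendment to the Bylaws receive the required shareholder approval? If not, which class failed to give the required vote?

Class I: 2/3 of 1984134 = 1322756; 1,322,756 required, 1,323,348 in favor — approved.
Class II: 4/5 of 15957333 = 12765866.40, rounded up to 12765867; 12,765,867 required, 12,768,743 in favor — approved.
Class III: a majority of 1490802 is 745402; 745,402 required, 745,402 in favor — approved.
Class IV: a majority of 5339439 is 2669720; 2,669,720 required, 2,670,723 in favor — approved.

Approved — every class gave the required vote.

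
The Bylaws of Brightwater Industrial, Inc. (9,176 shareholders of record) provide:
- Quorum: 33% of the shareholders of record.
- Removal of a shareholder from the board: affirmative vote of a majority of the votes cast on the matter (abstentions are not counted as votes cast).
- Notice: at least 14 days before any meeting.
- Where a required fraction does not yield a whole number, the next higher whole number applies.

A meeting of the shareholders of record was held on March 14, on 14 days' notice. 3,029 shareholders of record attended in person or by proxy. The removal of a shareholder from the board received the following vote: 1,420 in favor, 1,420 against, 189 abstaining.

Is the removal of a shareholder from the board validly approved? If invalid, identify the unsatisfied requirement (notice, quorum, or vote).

Notice: 14 days given; 14 required. Satisfied.
Quorum: 33% of 9,176 = 3,028.08, rounded up to 3,029; 3,029 present. Satisfied.
Vote: requires a majority of the votes cast (3,029 − 189 abstaining = 2,840); a majority of 2840 is 1421, so 1,421 needed; 1,420 in favor. Not satisfied.

Invalid — vote requirement not satisfied.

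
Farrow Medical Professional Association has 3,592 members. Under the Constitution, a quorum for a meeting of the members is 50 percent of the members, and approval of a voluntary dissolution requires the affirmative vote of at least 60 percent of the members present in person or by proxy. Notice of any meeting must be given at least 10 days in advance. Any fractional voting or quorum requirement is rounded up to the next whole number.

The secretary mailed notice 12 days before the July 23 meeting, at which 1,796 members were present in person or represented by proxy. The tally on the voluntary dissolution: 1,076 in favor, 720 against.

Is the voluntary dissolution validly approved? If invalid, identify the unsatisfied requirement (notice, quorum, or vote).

Notice: 12 days given; 10 required. Satisfied.
Quorum: 50% of 3,592 = 1,796; 1,796 present. Satisfied.
Vote: requires three-fifths of those present (1,796); 3/5 of 1796 = 1077.60, rounded up to 1078, so 1,078 needed; 1,076 in favor. Not satisfied.

Invalid — vote requirement not satisfied.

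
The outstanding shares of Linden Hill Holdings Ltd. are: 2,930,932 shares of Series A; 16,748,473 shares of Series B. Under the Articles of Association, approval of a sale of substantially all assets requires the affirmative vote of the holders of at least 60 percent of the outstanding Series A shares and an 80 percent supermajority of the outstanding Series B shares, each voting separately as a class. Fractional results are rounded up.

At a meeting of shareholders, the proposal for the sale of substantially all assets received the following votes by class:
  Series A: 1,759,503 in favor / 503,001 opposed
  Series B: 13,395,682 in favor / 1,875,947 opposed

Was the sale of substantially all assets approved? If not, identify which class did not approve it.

Series A: 3/5 of 2930932 = 1758559.20, rounded up to 1758560; 1,758,560 required, 1,759,503 in favor — approved.
Series B: 4/5 of 16748473 = 13398778.40, rounded up to 13398779; 13,398,779 required, 13,395,682 in favor — not approved.

Not approved — the Series B shares did not give the required vote.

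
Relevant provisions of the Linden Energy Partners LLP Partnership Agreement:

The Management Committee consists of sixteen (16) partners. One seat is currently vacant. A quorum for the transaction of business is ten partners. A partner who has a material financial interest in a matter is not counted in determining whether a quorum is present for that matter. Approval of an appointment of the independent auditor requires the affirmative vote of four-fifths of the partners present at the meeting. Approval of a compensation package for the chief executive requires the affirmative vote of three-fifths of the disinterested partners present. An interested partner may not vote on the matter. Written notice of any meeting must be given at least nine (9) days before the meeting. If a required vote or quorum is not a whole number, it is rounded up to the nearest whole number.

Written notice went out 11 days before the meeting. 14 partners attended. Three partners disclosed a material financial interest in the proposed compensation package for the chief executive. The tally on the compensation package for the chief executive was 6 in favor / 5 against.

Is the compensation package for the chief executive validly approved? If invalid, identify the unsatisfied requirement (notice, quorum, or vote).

Invalid — vote requirement not satisfied.

Notice: 11 days given; 9 required (11 ≥ 9). Satisfied.
Quorum: 14 present, but the 3 interested partners do not count, leaving 11. Quorum is 10. Satisfied.
Vote: the compensation package for the chief executive requires three-fifths of the disinterested partners present (14 − 3 = 11). 3/5 of 11 = 6.60, rounded up to 7, so 7 affirmative votes are needed; 6 voted in favor. Not satisfied.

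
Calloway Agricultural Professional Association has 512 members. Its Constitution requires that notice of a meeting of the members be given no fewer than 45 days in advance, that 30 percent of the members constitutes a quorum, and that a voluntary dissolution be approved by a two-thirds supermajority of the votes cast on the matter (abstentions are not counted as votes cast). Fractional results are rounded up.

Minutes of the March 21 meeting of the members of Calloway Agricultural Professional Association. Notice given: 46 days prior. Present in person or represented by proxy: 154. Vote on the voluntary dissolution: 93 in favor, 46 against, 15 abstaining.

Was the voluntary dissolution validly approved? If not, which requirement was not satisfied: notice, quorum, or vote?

Valid — all requirements satisfied.

Notice: 46 days given; 45 required. Satisfied.
Quorum: 30% of 512 = 153.60, rounded up to 154; 154 present. Satisfied.
Vote: requires two-thirds of the votes cast (154 − 15 abstaining = 139); 2/3 of 139 = 92.67, rounded up to 93, so 93 needed; 93 in favor. Satisfied.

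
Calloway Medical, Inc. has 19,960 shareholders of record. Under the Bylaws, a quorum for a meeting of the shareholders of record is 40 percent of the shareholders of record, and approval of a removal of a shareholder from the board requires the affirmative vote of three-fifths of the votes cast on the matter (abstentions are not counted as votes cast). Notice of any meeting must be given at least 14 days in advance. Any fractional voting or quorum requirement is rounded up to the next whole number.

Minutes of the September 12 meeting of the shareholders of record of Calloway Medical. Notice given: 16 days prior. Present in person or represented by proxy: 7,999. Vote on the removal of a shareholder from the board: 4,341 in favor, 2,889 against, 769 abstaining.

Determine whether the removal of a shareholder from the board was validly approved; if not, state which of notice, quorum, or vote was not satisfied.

Notice: 16 days given; 14 required. Satisfied.
Quorum: 40% of 19,960 = 7,984; 7,999 present. Satisfied.
Vote: requires three-fifths of the votes cast (7,999 − 769 abstaining = 7,230); 3/5 of 7230 = 4338, so 4,338 needed; 4,341 in favor. Satisfied.

Valid — all requirements satisfied.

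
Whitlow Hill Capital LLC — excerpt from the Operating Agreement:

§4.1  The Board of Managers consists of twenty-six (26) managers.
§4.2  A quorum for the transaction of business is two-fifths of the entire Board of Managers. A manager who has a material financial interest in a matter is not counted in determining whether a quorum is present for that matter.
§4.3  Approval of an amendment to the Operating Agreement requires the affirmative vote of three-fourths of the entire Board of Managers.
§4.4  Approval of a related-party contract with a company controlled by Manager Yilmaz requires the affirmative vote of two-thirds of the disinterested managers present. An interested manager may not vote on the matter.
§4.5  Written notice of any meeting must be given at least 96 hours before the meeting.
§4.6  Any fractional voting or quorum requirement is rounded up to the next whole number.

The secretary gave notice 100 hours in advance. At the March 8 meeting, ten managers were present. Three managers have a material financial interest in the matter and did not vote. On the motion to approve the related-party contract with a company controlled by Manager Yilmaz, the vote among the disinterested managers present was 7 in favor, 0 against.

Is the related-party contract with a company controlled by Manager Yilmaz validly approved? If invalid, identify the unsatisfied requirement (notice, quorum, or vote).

Notice: 100 hours given; 96 required (100 ≥ 96). Satisfied.
Quorum: 10 present, but the 3 interested managers do not count, leaving 7. Quorum is 11. Not satisfied.
Vote: the related-party contract with a company controlled by Manager Yilmaz requires two-thirds of the disinterested managers present (10 − 3 = 7). 2/3 of 7 = 4.67, rounded up to 5, so 5 affirmative votes are needed; 7 voted in favor. Satisfied. (Moot — without a quorum no business can be validly transacted.)

Invalid — quorum requirement not satisfied.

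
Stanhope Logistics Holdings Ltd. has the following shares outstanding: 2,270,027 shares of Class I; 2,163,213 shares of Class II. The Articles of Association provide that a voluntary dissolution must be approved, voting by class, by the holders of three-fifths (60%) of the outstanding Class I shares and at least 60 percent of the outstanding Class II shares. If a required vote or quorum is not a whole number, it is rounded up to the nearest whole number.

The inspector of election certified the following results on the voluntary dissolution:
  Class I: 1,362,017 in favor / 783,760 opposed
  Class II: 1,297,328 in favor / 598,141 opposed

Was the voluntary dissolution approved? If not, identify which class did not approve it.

Not approved — the Class II shares did not give the required vote.

Class I: 3/5 of 2270027 = 1362016.20, rounded up to 1362017; 1,362,017 required, 1,362,017 in favor — approved.
Class II: 3/5 of 2163213 = 1297927.80, rounded up to 1297928; 1,297,928 required, 1,297,328 in favor — not approved.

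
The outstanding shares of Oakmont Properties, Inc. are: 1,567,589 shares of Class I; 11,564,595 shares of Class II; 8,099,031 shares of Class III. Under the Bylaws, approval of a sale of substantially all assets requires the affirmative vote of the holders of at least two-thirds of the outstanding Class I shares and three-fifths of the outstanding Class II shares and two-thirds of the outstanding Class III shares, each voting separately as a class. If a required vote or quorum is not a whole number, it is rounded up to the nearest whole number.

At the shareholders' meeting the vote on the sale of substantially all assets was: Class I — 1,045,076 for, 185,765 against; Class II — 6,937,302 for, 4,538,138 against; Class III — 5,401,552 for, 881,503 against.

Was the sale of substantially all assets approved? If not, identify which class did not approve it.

Class I: 2/3 of 1567589 = 1045059.33, rounded up to 1045060; 1,045,060 required, 1,045,076 in favor — approved.
Class II: 3/5 of 11564595 = 6938757; 6,938,757 required, 6,937,302 in favor — not approved.
Class III: 2/3 of 8099031 = 5399354; 5,399,354 required, 5,401,552 in favor — approved.

Not approved — the Class II shares did not give the required vote.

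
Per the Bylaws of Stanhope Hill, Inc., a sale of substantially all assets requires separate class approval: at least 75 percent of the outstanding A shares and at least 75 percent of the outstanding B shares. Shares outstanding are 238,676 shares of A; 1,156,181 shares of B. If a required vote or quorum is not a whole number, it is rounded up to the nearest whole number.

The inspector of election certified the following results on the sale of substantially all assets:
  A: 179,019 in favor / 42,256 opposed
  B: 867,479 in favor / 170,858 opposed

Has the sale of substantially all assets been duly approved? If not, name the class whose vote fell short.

A: 3/4 of 238676 = 179007; 179,007 required, 179,019 in favor — approved.
B: 3/4 of 1156181 = 867135.75, rounded up to 867136; 867,136 required, 867,479 in favor — approved.

Approved — every class gave the required vote.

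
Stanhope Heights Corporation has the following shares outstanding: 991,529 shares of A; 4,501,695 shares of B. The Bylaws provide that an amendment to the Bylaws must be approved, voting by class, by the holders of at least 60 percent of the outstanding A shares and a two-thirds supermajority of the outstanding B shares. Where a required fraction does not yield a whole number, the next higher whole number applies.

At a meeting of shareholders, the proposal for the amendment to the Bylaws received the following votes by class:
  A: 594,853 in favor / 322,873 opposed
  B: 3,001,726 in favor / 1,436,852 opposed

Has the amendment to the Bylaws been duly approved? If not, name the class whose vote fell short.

Not approved — the A shares did not give the required vote.

A: 3/5 of 991529 = 594917.40, rounded up to 594918; 594,918 required, 594,853 in favor — not approved.
B: 2/3 of 4501695 = 3001130; 3,001,130 required, 3,001,726 in favor — approved.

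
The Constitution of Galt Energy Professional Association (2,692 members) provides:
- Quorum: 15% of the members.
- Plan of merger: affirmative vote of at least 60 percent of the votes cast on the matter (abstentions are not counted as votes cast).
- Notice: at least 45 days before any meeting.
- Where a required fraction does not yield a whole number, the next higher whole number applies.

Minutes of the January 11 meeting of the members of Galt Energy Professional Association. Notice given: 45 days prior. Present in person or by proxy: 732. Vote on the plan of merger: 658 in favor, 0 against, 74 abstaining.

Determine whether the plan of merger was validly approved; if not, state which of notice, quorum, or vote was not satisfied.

Valid — all requirements satisfied.

Notice: 45 days given; 45 required. Satisfied.
Quorum: 15% of 2,692 = 403.80, rounded up to 404; 732 present. Satisfied.
Vote: requires three-fifths of the votes cast (732 − 74 abstaining = 658); 3/5 of 658 = 394.80, rounded up to 395, so 395 needed; 658 in favor. Satisfied.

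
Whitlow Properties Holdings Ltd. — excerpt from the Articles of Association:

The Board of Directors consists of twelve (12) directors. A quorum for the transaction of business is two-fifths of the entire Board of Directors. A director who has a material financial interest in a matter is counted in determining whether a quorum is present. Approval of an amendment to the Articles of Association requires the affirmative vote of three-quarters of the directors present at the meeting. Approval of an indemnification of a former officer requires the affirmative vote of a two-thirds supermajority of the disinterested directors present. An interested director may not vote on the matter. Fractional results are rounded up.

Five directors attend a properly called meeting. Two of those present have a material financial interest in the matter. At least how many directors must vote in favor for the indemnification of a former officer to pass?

2

The indemnification of a former officer requires two-thirds of the disinterested directors present (5 − 2 = 3).
2/3 of 3 = 2.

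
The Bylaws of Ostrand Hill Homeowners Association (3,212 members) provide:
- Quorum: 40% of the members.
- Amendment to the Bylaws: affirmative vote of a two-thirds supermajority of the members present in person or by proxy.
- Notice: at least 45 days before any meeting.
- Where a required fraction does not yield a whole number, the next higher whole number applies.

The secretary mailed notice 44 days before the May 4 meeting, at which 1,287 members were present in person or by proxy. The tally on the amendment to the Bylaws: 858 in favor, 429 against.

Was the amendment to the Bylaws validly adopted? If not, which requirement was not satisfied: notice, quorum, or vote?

Notice: 44 days given; 45 required. Not satisfied.
Quorum: 40% of 3,212 = 1,284.80, rounded up to 1,285; 1,287 present. Satisfied.
Vote: requires two-thirds of those present (1,287); 2/3 of 1287 = 858, so 858 needed; 858 in favor. Satisfied.

Invalid — notice requirement not satisfied.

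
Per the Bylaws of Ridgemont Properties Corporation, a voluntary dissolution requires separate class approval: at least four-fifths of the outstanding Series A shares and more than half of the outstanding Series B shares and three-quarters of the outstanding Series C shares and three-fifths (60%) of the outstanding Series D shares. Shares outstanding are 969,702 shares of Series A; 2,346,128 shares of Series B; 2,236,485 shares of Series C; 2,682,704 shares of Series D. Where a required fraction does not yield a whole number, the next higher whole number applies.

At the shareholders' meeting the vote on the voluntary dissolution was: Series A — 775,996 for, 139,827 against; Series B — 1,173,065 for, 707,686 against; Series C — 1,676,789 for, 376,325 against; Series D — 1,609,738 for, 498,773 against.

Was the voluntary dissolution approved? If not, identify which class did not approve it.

Series A: 4/5 of 969702 = 775761.60, rounded up to 775762; 775,762 required, 775,996 in favor — approved.
Series B: a majority of 2346128 is 1173065; 1,173,065 required, 1,173,065 in favor — approved.
Series C: 3/4 of 2236485 = 1677363.75, rounded up to 1677364; 1,677,364 required, 1,676,789 in favor — not approved.
Series D: 3/5 of 2682704 = 1609622.40, rounded up to 1609623; 1,609,623 required, 1,609,738 in favor — approved.

Not approved — the Series C shares did not give the required vote.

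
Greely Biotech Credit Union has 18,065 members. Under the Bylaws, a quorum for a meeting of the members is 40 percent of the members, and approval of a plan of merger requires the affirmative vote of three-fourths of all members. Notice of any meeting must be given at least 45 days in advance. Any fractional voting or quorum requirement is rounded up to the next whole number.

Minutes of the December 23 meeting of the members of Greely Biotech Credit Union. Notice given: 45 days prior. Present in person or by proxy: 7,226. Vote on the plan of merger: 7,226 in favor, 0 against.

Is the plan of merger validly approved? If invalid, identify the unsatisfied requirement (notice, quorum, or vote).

Notice: 45 days given; 45 required. Satisfied.
Quorum: 40% of 18,065 = 7,226; 7,226 present. Satisfied.
Vote: requires three-fourths of all members (18,065); 3/4 of 18065 = 13548.75, rounded up to 13549, so 13,549 needed; 7,226 in favor. Not satisfied.

Invalid — vote requirement not satisfied.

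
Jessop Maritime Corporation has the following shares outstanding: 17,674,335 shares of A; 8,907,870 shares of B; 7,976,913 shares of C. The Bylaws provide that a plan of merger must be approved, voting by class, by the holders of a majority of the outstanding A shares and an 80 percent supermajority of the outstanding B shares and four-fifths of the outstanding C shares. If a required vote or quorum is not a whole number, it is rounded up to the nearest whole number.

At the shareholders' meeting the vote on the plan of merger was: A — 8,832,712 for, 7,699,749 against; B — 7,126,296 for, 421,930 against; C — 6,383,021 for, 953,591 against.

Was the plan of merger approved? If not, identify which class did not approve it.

Not approved — the A shares did not give the required vote.

A: a majority of 17674335 is 8837168; 8,837,168 required, 8,832,712 in favor — not approved.
B: 4/5 of 8907870 = 7126296; 7,126,296 required, 7,126,296 in favor — approved.
C: 4/5 of 7976913 = 6381530.40, rounded up to 6381531; 6,381,531 required, 6,383,021 in favor — approved.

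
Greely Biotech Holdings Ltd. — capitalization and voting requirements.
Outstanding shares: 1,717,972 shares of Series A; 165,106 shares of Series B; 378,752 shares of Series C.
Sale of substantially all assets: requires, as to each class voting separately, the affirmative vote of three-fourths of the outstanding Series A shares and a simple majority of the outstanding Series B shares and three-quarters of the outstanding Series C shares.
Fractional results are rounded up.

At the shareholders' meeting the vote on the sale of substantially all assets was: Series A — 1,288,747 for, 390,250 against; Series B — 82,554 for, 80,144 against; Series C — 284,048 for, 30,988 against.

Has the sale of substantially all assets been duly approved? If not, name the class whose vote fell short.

Not approved — the Series C shares did not give the required vote.

Series A: 3/4 of 1717972 = 1288479; 1,288,479 required, 1,288,747 in favor — approved.
Series B: a majority of 165106 is 82554; 82,554 required, 82,554 in favor — approved.
Series C: 3/4 of 378752 = 284064; 284,064 required, 284,048 in favor — not approved.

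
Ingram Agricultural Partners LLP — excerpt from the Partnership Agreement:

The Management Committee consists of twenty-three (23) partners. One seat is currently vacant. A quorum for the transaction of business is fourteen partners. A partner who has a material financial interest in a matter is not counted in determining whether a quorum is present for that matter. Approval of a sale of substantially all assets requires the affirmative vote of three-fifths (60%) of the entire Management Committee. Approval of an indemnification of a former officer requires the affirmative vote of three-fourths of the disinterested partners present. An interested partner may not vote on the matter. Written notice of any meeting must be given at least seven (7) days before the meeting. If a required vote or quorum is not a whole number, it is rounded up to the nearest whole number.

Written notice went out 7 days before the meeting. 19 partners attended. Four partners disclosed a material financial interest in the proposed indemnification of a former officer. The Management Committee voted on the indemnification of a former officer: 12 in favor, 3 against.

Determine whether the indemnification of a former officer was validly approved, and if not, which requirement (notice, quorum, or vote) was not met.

Valid — all requirements satisfied.

Notice: 7 days given; 7 required (7 ≥ 7). Satisfied.
Quorum: 19 present, but the 4 interested partners do not count, leaving 15. Quorum is 14. Satisfied.
Vote: the indemnification of a former officer requires three-fourths of the disinterested partners present (19 − 4 = 15). 3/4 of 15 = 11.25, rounded up to 12, so 12 affirmative votes are needed; 12 voted in favor. Satisfied.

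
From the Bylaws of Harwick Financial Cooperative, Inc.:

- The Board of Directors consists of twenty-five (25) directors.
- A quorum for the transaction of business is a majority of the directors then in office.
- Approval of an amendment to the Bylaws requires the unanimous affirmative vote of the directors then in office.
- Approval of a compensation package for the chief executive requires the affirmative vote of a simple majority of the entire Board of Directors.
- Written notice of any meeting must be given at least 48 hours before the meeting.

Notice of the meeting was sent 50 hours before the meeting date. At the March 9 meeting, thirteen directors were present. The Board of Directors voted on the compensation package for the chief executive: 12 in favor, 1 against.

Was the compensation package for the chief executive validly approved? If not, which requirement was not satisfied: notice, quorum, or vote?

Invalid — vote requirement not satisfied.

Notice: 50 hours given; 48 required (50 ≥ 48). Satisfied.
Quorum: 13 present; quorum is 13. Satisfied.
Vote: the compensation package for the chief executive requires a majority of the entire Board of Directors (25). A majority of 25 is 13, so 13 affirmative votes are needed; 12 voted in favor. Not satisfied.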